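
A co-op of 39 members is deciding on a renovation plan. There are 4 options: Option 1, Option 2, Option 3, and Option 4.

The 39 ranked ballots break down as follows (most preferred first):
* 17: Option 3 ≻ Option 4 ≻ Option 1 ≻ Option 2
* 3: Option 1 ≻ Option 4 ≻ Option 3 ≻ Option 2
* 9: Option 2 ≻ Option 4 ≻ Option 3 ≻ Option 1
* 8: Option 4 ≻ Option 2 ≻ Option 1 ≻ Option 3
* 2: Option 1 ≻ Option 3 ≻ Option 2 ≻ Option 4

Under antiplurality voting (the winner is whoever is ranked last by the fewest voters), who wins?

Option 4

Last-place votes: Option 1 9, Option 2 20, Option 3 8, Option 4 2.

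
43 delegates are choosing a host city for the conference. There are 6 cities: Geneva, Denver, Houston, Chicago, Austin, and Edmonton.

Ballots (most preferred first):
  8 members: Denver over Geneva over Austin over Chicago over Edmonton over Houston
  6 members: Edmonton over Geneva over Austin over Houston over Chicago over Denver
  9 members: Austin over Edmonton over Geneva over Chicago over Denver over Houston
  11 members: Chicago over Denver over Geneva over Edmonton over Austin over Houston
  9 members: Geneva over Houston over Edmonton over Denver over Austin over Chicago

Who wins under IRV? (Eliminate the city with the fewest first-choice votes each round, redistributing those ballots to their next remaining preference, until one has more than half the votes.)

Geneva

Round 1: Geneva 9, Denver 8, Houston 0, Chicago 11, Austin 9, Edmonton 6. Houston eliminated.
Round 2: Geneva 9, Denver 8, Chicago 11, Austin 9, Edmonton 6. Edmonton eliminated.
Round 3: Geneva 15, Denver 8, Chicago 11, Austin 9. Denver eliminated.
Round 4: Geneva 23, Chicago 11, Austin 9. Geneva has a majority (≥22).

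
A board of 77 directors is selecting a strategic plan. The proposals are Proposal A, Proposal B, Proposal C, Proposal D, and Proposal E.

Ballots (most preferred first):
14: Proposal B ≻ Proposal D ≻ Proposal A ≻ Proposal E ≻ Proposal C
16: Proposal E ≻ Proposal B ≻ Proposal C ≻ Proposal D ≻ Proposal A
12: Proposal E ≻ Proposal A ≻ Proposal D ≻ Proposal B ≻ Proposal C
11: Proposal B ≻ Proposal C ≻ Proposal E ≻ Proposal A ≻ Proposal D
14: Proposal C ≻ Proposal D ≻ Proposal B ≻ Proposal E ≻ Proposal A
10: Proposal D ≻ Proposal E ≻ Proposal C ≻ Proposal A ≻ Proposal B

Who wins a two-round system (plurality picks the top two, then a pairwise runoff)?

Proposal B

Round 1 first-place votes: Proposal A 0, Proposal B 25, Proposal C 14, Proposal D 10, Proposal E 28. Proposal E and Proposal B advance.
Runoff: Proposal E is ranked above Proposal B on 38 ballots, Proposal B above Proposal E on 39.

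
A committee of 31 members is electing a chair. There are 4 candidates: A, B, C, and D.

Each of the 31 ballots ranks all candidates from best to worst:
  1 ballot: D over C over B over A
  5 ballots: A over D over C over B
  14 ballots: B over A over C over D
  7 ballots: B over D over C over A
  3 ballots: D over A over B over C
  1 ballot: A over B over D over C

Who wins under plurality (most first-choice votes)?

First-place votes: A 6, B 21, C 0, D 4.

B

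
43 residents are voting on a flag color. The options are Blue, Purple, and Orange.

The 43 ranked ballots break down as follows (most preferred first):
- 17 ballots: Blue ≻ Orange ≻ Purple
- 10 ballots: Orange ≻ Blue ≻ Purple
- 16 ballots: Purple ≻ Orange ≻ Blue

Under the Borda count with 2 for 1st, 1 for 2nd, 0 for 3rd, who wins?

Blue: 17×2 + 10×1 + 16×0 = 44
Purple: 17×0 + 10×0 + 16×2 = 32
Orange: 17×1 + 10×2 + 16×1 = 53

Orange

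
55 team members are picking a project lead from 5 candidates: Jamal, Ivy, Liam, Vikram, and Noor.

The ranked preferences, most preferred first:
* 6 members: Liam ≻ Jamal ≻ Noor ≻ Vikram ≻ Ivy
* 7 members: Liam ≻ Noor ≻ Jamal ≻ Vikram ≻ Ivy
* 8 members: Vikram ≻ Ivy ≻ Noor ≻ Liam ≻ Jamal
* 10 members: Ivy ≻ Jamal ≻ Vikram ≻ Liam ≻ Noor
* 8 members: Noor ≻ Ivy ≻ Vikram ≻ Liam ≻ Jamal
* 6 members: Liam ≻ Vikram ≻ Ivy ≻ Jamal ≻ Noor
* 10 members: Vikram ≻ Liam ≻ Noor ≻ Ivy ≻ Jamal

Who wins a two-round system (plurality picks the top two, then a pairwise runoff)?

Round 1 first-place votes: Jamal 0, Ivy 10, Liam 19, Vikram 18, Noor 8. Liam and Vikram advance.
Runoff: Liam is ranked above Vikram on 19 ballots, Vikram above Liam on 36.

Vikram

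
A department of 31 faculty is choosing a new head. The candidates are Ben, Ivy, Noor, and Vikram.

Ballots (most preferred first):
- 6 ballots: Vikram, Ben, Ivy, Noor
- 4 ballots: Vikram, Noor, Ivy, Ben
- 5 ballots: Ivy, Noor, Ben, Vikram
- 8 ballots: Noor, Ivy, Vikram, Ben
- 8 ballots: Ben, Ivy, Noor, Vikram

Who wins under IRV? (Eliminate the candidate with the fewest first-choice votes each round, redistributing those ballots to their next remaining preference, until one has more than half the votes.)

Noor

Round 1: Ben 8, Ivy 5, Noor 8, Vikram 10. Ivy eliminated.
Round 2: Ben 8, Noor 13, Vikram 10. Ben eliminated.
Round 3: Noor 21, Vikram 10. Noor has a majority (≥16).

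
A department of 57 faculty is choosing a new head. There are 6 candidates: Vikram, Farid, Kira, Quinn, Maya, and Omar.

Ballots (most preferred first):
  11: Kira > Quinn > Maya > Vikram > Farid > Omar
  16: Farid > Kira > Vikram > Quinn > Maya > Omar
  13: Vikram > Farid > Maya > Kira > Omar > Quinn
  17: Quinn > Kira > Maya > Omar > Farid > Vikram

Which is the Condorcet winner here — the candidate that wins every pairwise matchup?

Farid vs Vikram: 33–24
Farid vs Kira: 29–28
Farid vs Quinn: 29–28
Farid vs Maya: 29–28
Farid vs Omar: 40–17
Farid beats every other candidate.

Farid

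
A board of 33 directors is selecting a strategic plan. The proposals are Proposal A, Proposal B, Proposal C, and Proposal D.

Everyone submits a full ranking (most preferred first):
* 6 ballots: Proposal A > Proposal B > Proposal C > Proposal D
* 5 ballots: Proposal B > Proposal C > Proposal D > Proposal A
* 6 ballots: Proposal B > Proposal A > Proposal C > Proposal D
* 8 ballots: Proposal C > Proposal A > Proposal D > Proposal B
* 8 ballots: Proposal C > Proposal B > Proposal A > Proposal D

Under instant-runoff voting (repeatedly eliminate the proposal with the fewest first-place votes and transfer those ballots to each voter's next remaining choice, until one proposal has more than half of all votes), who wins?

Proposal B

Round 1: Proposal A 6, Proposal B 11, Proposal C 16, Proposal D 0. Proposal D eliminated.
Round 2: Proposal A 6, Proposal B 11, Proposal C 16. Proposal A eliminated.
Round 3: Proposal B 17, Proposal C 16. Proposal B has a majority (≥17).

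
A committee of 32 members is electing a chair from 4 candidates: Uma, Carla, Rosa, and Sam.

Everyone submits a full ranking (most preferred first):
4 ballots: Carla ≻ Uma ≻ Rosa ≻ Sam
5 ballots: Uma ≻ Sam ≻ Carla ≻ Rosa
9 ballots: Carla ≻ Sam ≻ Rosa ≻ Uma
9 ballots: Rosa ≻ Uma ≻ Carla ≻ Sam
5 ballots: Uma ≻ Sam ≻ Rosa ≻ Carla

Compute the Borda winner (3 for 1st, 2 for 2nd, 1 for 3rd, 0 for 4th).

Uma

Uma: 4×2 + 5×3 + 9×0 + 9×2 + 5×3 = 56
Carla: 4×3 + 5×1 + 9×3 + 9×1 + 5×0 = 53
Rosa: 4×1 + 5×0 + 9×1 + 9×3 + 5×1 = 45
Sam: 4×0 + 5×2 + 9×2 + 9×0 + 5×2 = 38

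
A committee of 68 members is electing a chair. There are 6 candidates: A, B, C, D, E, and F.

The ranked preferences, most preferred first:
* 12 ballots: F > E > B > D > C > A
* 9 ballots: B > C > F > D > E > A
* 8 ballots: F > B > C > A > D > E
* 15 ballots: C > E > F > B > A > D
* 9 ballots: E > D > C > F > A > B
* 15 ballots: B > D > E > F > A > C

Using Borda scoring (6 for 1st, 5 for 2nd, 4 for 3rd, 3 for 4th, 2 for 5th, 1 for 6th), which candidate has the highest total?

A: 12×1 + 9×1 + 8×3 + 15×2 + 9×2 + 15×2 = 123
B: 12×4 + 9×6 + 8×5 + 15×3 + 9×1 + 15×6 = 286
C: 12×2 + 9×5 + 8×4 + 15×6 + 9×4 + 15×1 = 242
D: 12×3 + 9×3 + 8×2 + 15×1 + 9×5 + 15×5 = 214
E: 12×5 + 9×2 + 8×1 + 15×5 + 9×6 + 15×4 = 275
F: 12×6 + 9×4 + 8×6 + 15×4 + 9×3 + 15×3 = 288

F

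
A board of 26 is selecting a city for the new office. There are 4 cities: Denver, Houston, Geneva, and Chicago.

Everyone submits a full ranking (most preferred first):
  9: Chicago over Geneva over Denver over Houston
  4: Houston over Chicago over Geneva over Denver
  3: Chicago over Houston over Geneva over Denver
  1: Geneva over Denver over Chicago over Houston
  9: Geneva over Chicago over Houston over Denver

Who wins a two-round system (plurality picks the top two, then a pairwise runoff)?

Round 1 first-place votes: Denver 0, Houston 4, Geneva 10, Chicago 12. Chicago and Geneva advance.
Runoff: Chicago is ranked above Geneva on 16 ballots, Geneva above Chicago on 10.

Chicago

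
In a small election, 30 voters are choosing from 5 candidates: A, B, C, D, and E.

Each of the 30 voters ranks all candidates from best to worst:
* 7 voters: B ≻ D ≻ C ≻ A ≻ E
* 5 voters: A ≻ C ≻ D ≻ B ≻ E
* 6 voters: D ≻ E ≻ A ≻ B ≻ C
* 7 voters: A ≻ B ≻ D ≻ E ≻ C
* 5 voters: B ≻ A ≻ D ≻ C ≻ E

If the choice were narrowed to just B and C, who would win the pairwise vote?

B is ranked above C on 25 ballots; C above B on 5.

B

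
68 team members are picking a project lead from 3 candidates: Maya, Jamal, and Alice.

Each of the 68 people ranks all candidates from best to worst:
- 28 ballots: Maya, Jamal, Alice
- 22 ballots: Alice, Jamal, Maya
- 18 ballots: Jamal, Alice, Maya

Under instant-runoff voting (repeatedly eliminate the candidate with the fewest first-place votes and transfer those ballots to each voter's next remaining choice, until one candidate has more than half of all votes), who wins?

Round 1: Maya 28, Jamal 18, Alice 22. Jamal eliminated.
Round 2: Maya 28, Alice 40. Alice has a majority (≥35).

Alice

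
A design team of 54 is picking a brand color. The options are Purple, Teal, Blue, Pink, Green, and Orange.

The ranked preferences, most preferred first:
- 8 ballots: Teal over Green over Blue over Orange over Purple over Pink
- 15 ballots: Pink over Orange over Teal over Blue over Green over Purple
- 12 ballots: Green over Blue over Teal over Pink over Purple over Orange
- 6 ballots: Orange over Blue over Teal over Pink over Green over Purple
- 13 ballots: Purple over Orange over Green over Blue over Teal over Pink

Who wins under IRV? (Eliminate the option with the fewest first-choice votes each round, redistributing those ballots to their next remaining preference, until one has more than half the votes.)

Teal

Round 1: Purple 13, Teal 8, Blue 0, Pink 15, Green 12, Orange 6. Blue eliminated.
Round 2: Purple 13, Teal 8, Pink 15, Green 12, Orange 6. Orange eliminated.
Round 3: Purple 13, Teal 14, Pink 15, Green 12. Green eliminated.
Round 4: Purple 13, Teal 26, Pink 15. Purple eliminated.
Round 5: Teal 39, Pink 15. Teal has a majority (≥28).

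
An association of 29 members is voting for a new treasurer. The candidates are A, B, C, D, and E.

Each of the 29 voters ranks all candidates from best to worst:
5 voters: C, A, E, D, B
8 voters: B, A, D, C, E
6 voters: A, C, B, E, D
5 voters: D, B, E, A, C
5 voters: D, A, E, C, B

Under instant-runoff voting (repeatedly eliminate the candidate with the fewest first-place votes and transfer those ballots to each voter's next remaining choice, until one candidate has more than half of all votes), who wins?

Round 1: A 6, B 8, C 5, D 10, E 0. E eliminated.
Round 2: A 6, B 8, C 5, D 10. C eliminated.
Round 3: A 11, B 8, D 10. B eliminated.
Round 4: A 19, D 10. A has a majority (≥15).

A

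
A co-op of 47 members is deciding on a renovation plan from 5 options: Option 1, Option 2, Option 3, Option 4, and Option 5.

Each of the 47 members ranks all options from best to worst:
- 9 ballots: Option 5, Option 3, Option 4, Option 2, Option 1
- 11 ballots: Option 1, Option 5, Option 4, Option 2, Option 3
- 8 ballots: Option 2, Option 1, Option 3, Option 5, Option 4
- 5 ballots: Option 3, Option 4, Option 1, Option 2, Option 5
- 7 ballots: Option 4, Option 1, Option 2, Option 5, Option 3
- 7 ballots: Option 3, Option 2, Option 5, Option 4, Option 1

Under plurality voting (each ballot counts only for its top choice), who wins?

Option 3

First-place votes: Option 1 11, Option 2 8, Option 3 12, Option 4 7, Option 5 9.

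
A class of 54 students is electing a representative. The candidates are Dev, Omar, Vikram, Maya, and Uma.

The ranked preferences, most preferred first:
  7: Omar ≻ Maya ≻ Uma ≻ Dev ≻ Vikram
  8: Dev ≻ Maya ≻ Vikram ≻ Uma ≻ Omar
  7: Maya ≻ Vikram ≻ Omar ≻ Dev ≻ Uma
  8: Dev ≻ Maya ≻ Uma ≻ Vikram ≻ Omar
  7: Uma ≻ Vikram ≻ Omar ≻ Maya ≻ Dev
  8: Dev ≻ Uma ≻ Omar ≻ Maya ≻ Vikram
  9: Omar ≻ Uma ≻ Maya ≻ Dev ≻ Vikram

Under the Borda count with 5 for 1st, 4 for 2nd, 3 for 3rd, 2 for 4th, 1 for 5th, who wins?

Maya

Dev: 7×2 + 8×5 + 7×2 + 8×5 + 7×1 + 8×5 + 9×2 = 173
Omar: 7×5 + 8×1 + 7×3 + 8×1 + 7×3 + 8×3 + 9×5 = 162
Vikram: 7×1 + 8×3 + 7×4 + 8×2 + 7×4 + 8×1 + 9×1 = 120
Maya: 7×4 + 8×4 + 7×5 + 8×4 + 7×2 + 8×2 + 9×3 = 184
Uma: 7×3 + 8×2 + 7×1 + 8×3 + 7×5 + 8×4 + 9×4 = 171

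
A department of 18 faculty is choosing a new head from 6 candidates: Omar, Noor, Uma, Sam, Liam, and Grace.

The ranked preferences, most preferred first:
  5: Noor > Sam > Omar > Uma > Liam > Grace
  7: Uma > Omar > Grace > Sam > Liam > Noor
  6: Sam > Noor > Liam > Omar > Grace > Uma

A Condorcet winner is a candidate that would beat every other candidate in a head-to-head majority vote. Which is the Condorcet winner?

Sam vs Omar: 11–7
Sam vs Noor: 13–5
Sam vs Uma: 11–7
Sam vs Liam: 18–0
Sam vs Grace: 11–7
Sam beats every other candidate.

Sam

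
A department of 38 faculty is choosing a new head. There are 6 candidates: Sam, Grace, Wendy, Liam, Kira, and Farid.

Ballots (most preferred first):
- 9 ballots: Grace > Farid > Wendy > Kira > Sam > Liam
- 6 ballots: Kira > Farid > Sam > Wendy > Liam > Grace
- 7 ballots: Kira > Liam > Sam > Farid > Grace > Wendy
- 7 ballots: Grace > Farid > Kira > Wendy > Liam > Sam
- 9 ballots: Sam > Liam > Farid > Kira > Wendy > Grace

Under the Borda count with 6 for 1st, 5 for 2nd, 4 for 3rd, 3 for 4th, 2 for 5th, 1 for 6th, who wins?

Sam: 9×2 + 6×4 + 7×4 + 7×1 + 9×6 = 131
Grace: 9×6 + 6×1 + 7×2 + 7×6 + 9×1 = 125
Wendy: 9×4 + 6×3 + 7×1 + 7×3 + 9×2 = 100
Liam: 9×1 + 6×2 + 7×5 + 7×2 + 9×5 = 115
Kira: 9×3 + 6×6 + 7×6 + 7×4 + 9×3 = 160
Farid: 9×5 + 6×5 + 7×3 + 7×5 + 9×4 = 167

Farid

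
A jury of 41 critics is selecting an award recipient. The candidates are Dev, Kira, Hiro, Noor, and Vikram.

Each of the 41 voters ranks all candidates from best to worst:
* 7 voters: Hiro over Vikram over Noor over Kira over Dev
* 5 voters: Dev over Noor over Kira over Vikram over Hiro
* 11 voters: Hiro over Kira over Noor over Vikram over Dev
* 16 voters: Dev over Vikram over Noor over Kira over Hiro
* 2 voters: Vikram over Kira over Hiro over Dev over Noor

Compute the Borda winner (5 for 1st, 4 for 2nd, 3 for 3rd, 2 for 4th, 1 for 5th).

Vikram

Dev: 7×1 + 5×5 + 11×1 + 16×5 + 2×2 = 127
Kira: 7×2 + 5×3 + 11×4 + 16×2 + 2×4 = 113
Hiro: 7×5 + 5×1 + 11×5 + 16×1 + 2×3 = 117
Noor: 7×3 + 5×4 + 11×3 + 16×3 + 2×1 = 124
Vikram: 7×4 + 5×2 + 11×2 + 16×4 + 2×5 = 134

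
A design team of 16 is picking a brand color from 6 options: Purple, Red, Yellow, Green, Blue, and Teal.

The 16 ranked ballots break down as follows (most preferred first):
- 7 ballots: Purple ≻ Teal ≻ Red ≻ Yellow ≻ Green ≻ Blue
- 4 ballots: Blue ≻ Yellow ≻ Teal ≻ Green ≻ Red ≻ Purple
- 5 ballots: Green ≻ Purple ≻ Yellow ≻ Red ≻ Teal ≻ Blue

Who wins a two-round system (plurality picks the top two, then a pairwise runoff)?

Round 1 first-place votes: Purple 7, Red 0, Yellow 0, Green 5, Blue 4, Teal 0. Purple and Green advance.
Runoff: Purple is ranked above Green on 7 ballots, Green above Purple on 9.

Green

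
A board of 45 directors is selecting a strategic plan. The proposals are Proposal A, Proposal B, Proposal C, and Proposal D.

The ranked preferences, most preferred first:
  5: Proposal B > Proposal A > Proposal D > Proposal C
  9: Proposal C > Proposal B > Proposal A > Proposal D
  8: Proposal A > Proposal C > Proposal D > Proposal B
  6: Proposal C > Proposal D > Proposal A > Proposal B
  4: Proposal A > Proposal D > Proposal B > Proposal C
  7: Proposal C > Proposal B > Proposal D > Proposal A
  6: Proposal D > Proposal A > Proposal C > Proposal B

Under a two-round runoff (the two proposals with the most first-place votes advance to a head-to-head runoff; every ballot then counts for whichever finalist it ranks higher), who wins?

Round 1 first-place votes: Proposal A 12, Proposal B 5, Proposal C 22, Proposal D 6. Proposal C and Proposal A advance.
Runoff: Proposal C is ranked above Proposal A on 22 ballots, Proposal A above Proposal C on 23.

Proposal A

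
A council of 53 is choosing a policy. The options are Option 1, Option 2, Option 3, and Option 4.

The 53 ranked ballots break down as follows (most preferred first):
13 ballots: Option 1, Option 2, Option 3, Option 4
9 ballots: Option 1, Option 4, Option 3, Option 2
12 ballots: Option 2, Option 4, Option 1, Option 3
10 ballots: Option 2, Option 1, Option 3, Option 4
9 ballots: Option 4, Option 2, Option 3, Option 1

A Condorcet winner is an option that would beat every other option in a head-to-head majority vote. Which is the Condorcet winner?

Option 2

Option 2 vs Option 1: 31–22
Option 2 vs Option 3: 44–9
Option 2 vs Option 4: 35–18
Option 2 beats every other option.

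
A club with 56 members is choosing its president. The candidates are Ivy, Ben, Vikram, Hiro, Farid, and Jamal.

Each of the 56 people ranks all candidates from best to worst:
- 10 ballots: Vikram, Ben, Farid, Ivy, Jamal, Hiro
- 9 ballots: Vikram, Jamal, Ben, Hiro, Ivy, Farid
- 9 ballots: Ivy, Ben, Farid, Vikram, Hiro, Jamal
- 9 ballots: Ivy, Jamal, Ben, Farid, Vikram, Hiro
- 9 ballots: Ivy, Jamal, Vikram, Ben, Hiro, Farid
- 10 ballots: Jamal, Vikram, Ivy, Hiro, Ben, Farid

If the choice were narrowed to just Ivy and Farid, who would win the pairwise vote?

Ivy is ranked above Farid on 46 ballots; Farid above Ivy on 10.

Ivy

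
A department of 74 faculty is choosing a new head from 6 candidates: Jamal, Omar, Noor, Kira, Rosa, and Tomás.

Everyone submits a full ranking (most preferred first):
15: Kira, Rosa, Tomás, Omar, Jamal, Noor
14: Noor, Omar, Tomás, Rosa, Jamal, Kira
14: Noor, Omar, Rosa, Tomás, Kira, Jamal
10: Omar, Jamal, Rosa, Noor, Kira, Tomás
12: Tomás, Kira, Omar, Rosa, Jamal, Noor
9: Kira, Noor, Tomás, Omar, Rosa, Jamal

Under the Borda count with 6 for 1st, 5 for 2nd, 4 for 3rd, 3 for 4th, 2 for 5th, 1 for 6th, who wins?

Jamal: 15×2 + 14×2 + 14×1 + 10×5 + 12×2 + 9×1 = 155
Omar: 15×3 + 14×5 + 14×5 + 10×6 + 12×4 + 9×3 = 320
Noor: 15×1 + 14×6 + 14×6 + 10×3 + 12×1 + 9×5 = 270
Kira: 15×6 + 14×1 + 14×2 + 10×2 + 12×5 + 9×6 = 266
Rosa: 15×5 + 14×3 + 14×4 + 10×4 + 12×3 + 9×2 = 267
Tomás: 15×4 + 14×4 + 14×3 + 10×1 + 12×6 + 9×4 = 276

Omar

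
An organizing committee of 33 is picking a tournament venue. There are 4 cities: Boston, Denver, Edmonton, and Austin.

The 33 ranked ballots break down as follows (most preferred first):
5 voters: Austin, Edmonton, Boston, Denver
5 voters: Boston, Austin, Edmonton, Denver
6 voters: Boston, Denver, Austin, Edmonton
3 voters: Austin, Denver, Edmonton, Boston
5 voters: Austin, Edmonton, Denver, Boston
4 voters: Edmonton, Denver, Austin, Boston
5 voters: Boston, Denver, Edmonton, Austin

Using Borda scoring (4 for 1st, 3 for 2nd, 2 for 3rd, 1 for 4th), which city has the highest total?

Austin

Boston: 5×2 + 5×4 + 6×4 + 3×1 + 5×1 + 4×1 + 5×4 = 86
Denver: 5×1 + 5×1 + 6×3 + 3×3 + 5×2 + 4×3 + 5×3 = 74
Edmonton: 5×3 + 5×2 + 6×1 + 3×2 + 5×3 + 4×4 + 5×2 = 78
Austin: 5×4 + 5×3 + 6×2 + 3×4 + 5×4 + 4×2 + 5×1 = 92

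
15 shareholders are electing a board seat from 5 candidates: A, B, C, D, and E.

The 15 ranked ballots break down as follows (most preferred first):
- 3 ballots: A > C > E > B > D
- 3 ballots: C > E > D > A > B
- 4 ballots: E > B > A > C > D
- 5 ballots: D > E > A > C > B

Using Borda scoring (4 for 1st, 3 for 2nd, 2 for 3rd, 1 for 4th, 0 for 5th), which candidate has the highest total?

E

A: 3×4 + 3×1 + 4×2 + 5×2 = 33
B: 3×1 + 3×0 + 4×3 + 5×0 = 15
C: 3×3 + 3×4 + 4×1 + 5×1 = 30
D: 3×0 + 3×2 + 4×0 + 5×4 = 26
E: 3×2 + 3×3 + 4×4 + 5×3 = 46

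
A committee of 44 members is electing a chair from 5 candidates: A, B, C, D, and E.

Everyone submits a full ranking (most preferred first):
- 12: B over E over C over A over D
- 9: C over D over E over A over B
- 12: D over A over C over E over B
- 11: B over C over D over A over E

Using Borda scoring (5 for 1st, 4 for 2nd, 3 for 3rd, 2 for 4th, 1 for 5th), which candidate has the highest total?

A: 12×2 + 9×2 + 12×4 + 11×2 = 112
B: 12×5 + 9×1 + 12×1 + 11×5 = 136
C: 12×3 + 9×5 + 12×3 + 11×4 = 161
D: 12×1 + 9×4 + 12×5 + 11×3 = 141
E: 12×4 + 9×3 + 12×2 + 11×1 = 110

C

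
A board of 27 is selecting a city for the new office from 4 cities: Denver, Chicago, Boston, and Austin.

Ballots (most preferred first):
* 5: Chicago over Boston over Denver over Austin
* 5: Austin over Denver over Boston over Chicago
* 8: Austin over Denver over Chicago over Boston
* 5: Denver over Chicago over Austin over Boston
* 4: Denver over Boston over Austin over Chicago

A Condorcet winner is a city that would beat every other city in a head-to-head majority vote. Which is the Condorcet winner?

Denver

Denver vs Chicago: 22–5
Denver vs Boston: 22–5
Denver vs Austin: 14–13
Denver beats every other city.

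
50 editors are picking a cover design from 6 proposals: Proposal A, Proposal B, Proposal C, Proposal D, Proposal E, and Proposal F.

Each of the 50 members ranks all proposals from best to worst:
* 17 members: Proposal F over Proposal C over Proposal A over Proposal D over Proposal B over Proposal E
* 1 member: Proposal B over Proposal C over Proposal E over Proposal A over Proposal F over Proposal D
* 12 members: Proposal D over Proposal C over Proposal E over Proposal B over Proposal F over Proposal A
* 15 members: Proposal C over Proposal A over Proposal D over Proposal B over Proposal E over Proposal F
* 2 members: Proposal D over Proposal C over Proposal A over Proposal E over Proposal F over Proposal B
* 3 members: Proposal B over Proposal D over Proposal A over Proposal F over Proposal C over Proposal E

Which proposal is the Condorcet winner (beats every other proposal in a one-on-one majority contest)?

Proposal C

Proposal C vs Proposal A: 47–3
Proposal C vs Proposal B: 46–4
Proposal C vs Proposal D: 33–17
Proposal C vs Proposal E: 50–0
Proposal C vs Proposal F: 30–20
Proposal C beats every other proposal.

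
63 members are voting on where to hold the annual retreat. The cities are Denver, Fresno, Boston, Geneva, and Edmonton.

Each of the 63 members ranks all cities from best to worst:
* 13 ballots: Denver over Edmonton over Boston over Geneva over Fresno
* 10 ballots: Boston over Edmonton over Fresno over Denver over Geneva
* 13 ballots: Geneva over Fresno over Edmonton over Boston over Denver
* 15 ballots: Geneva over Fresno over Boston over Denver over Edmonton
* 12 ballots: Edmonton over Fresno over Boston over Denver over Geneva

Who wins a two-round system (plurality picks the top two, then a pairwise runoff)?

Denver

Round 1 first-place votes: Denver 13, Fresno 0, Boston 10, Geneva 28, Edmonton 12. Geneva and Denver advance.
Runoff: Geneva is ranked above Denver on 28 ballots, Denver above Geneva on 35.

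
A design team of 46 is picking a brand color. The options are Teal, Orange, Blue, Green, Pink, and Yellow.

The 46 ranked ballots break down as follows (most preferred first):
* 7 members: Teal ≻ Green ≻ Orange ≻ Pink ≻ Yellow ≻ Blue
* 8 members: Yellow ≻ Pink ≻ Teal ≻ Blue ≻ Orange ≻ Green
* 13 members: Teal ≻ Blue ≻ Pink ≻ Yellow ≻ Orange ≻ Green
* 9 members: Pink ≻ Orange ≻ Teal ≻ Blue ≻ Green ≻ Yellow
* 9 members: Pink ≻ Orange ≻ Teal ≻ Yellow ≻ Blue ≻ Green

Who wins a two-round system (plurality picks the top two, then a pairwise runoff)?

Round 1 first-place votes: Teal 20, Orange 0, Blue 0, Green 0, Pink 18, Yellow 8. Teal and Pink advance.
Runoff: Teal is ranked above Pink on 20 ballots, Pink above Teal on 26.

Pink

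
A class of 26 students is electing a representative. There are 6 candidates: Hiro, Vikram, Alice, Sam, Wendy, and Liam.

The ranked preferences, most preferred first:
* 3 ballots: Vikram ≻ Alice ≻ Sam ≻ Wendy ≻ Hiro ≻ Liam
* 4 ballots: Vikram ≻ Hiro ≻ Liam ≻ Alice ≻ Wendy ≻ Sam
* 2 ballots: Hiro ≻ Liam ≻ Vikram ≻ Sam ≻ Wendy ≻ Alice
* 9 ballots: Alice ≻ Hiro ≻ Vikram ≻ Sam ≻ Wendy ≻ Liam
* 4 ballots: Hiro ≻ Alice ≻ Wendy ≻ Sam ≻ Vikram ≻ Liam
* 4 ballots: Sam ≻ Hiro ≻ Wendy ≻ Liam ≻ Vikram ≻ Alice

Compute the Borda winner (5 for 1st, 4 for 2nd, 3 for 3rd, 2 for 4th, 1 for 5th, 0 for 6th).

Hiro

Hiro: 3×1 + 4×4 + 2×5 + 9×4 + 4×5 + 4×4 = 101
Vikram: 3×5 + 4×5 + 2×3 + 9×3 + 4×1 + 4×1 = 76
Alice: 3×4 + 4×2 + 2×0 + 9×5 + 4×4 + 4×0 = 81
Sam: 3×3 + 4×0 + 2×2 + 9×2 + 4×2 + 4×5 = 59
Wendy: 3×2 + 4×1 + 2×1 + 9×1 + 4×3 + 4×3 = 45
Liam: 3×0 + 4×3 + 2×4 + 9×0 + 4×0 + 4×2 = 28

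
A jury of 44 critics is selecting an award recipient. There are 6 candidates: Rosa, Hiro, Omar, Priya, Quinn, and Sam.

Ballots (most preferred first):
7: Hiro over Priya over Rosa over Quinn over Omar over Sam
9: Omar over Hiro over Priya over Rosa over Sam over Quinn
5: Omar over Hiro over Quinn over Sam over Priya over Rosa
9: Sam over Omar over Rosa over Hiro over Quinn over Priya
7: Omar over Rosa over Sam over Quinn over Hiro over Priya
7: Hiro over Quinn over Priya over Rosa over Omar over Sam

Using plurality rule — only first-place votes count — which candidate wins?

Omar

First-place votes: Rosa 0, Hiro 14, Omar 21, Priya 0, Quinn 0, Sam 9.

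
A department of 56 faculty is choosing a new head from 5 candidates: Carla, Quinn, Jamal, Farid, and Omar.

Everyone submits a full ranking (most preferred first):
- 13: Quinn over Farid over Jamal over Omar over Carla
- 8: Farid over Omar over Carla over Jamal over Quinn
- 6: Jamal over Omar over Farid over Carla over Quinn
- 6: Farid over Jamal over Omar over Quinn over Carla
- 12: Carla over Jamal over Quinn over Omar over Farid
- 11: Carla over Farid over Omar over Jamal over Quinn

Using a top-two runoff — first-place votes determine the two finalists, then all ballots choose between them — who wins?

Farid

Round 1 first-place votes: Carla 23, Quinn 13, Jamal 6, Farid 14, Omar 0. Carla and Farid advance.
Runoff: Carla is ranked above Farid on 23 ballots, Farid above Carla on 33.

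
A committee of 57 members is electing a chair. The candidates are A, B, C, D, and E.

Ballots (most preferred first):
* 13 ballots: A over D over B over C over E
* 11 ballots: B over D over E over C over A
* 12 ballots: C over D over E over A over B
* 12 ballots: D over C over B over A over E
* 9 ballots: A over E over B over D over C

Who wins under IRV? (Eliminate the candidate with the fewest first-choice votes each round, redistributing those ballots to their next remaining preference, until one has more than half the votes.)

Round 1: A 22, B 11, C 12, D 12, E 0. E eliminated.
Round 2: A 22, B 11, C 12, D 12. B eliminated.
Round 3: A 22, C 12, D 23. C eliminated.
Round 4: A 22, D 35. D has a majority (≥29).

D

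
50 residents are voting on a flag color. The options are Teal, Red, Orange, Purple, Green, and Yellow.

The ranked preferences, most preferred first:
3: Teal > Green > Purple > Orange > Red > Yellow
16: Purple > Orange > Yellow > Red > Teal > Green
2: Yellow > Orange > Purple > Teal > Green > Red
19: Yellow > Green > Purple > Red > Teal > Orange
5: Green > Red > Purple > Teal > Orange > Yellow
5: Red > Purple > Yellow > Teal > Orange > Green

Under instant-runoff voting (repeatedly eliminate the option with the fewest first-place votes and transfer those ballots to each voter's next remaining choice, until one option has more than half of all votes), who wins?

Round 1: Teal 3, Red 5, Orange 0, Purple 16, Green 5, Yellow 21. Orange eliminated.
Round 2: Teal 3, Red 5, Purple 16, Green 5, Yellow 21. Teal eliminated.
Round 3: Red 5, Purple 16, Green 8, Yellow 21. Red eliminated.
Round 4: Purple 21, Green 8, Yellow 21. Green eliminated.
Round 5: Purple 29, Yellow 21. Purple has a majority (≥26).

Purple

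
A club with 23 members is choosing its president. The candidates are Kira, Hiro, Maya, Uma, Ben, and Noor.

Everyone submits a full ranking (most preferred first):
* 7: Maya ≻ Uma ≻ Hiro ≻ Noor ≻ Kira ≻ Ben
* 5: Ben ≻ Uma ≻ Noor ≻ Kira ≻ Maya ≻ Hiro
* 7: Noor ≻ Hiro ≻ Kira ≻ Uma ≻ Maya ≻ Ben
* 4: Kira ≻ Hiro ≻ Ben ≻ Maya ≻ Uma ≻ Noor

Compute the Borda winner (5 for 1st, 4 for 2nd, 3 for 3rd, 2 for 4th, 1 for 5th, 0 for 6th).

Kira: 7×1 + 5×2 + 7×3 + 4×5 = 58
Hiro: 7×3 + 5×0 + 7×4 + 4×4 = 65
Maya: 7×5 + 5×1 + 7×1 + 4×2 = 55
Uma: 7×4 + 5×4 + 7×2 + 4×1 = 66
Ben: 7×0 + 5×5 + 7×0 + 4×3 = 37
Noor: 7×2 + 5×3 + 7×5 + 4×0 = 64

Uma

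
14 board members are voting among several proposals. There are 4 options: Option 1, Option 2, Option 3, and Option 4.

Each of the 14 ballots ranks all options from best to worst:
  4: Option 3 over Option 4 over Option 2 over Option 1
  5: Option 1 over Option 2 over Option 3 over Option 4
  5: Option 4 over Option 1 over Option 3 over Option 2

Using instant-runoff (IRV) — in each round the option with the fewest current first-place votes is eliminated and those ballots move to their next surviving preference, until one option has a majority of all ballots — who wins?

Round 1: Option 1 5, Option 2 0, Option 3 4, Option 4 5. Option 2 eliminated.
Round 2: Option 1 5, Option 3 4, Option 4 5. Option 3 eliminated.
Round 3: Option 1 5, Option 4 9. Option 4 has a majority (≥8).

Option 4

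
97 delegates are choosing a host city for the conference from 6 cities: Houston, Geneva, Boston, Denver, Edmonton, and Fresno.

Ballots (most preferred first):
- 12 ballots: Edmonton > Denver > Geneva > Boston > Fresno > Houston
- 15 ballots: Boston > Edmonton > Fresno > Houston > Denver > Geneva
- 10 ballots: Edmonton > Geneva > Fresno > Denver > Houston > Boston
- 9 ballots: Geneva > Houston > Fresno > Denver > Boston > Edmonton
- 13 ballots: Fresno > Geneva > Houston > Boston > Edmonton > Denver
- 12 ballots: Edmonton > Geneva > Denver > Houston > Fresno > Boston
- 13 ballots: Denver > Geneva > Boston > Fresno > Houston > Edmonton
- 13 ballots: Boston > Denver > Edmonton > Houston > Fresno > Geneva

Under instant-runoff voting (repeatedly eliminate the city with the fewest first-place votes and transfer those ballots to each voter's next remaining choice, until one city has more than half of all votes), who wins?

Boston

Round 1: Houston 0, Geneva 9, Boston 28, Denver 13, Edmonton 34, Fresno 13. Houston eliminated.
Round 2: Geneva 9, Boston 28, Denver 13, Edmonton 34, Fresno 13. Geneva eliminated.
Round 3: Boston 28, Denver 13, Edmonton 34, Fresno 22. Denver eliminated.
Round 4: Boston 41, Edmonton 34, Fresno 22. Fresno eliminated.
Round 5: Boston 63, Edmonton 34. Boston has a majority (≥49).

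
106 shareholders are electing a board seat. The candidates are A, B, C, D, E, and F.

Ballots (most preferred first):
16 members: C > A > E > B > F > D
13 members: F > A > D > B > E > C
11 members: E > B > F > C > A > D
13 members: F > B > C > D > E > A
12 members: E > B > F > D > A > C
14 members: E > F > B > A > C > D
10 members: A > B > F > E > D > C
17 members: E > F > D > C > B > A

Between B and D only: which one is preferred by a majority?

B is ranked above D on 76 ballots; D above B on 30.

B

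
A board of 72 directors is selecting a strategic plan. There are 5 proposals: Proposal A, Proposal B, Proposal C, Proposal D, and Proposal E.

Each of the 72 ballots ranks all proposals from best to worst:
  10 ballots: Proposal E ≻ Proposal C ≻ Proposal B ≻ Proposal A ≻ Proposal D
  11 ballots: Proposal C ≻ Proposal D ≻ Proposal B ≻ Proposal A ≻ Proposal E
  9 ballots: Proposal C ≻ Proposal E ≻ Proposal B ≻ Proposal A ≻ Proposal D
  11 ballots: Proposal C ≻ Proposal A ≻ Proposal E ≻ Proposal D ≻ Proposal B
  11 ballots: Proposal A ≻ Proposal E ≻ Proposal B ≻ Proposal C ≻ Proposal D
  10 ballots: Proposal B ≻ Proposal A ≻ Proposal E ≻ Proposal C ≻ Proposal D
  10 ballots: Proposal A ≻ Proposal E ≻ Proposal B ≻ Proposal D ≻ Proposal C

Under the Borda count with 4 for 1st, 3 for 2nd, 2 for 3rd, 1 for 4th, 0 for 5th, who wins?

Proposal A: 10×1 + 11×1 + 9×1 + 11×3 + 11×4 + 10×3 + 10×4 = 177
Proposal B: 10×2 + 11×2 + 9×2 + 11×0 + 11×2 + 10×4 + 10×2 = 142
Proposal C: 10×3 + 11×4 + 9×4 + 11×4 + 11×1 + 10×1 + 10×0 = 175
Proposal D: 10×0 + 11×3 + 9×0 + 11×1 + 11×0 + 10×0 + 10×1 = 54
Proposal E: 10×4 + 11×0 + 9×3 + 11×2 + 11×3 + 10×2 + 10×3 = 172

Proposal A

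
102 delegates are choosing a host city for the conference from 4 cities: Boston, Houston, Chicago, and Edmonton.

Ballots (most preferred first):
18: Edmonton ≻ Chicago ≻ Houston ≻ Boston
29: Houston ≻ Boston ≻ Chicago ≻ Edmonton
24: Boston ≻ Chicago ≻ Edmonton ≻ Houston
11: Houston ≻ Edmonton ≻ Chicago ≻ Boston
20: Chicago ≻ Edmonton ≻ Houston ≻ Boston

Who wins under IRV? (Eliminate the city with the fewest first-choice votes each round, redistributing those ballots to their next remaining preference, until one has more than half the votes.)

Chicago

Round 1: Boston 24, Houston 40, Chicago 20, Edmonton 18. Edmonton eliminated.
Round 2: Boston 24, Houston 40, Chicago 38. Boston eliminated.
Round 3: Houston 40, Chicago 62. Chicago has a majority (≥52).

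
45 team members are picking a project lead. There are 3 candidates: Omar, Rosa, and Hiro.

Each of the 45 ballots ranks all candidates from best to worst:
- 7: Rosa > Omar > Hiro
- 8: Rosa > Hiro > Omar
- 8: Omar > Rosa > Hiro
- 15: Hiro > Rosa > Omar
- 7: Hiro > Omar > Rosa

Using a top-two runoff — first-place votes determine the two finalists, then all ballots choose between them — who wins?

Rosa

Round 1 first-place votes: Omar 8, Rosa 15, Hiro 22. Hiro and Rosa advance.
Runoff: Hiro is ranked above Rosa on 22 ballots, Rosa above Hiro on 23.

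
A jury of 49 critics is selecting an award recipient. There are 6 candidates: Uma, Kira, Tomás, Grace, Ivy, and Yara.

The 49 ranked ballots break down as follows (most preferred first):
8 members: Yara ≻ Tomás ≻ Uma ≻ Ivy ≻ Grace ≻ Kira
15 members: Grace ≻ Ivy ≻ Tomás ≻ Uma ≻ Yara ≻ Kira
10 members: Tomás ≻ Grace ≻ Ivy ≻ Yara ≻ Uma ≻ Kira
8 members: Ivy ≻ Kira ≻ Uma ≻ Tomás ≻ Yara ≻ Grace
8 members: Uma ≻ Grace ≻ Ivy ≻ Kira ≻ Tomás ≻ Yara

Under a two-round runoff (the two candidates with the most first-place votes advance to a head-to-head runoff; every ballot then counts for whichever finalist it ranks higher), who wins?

Tomás

Round 1 first-place votes: Uma 8, Kira 0, Tomás 10, Grace 15, Ivy 8, Yara 8. Grace and Tomás advance.
Runoff: Grace is ranked above Tomás on 23 ballots, Tomás above Grace on 26.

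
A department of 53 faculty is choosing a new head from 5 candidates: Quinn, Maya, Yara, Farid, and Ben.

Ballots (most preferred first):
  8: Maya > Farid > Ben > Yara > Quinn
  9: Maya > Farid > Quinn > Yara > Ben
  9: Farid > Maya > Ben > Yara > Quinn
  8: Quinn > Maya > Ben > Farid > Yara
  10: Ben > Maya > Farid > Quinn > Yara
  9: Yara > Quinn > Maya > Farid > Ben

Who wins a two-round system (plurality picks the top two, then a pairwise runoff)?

Maya

Round 1 first-place votes: Quinn 8, Maya 17, Yara 9, Farid 9, Ben 10. Maya and Ben advance.
Runoff: Maya is ranked above Ben on 43 ballots, Ben above Maya on 10.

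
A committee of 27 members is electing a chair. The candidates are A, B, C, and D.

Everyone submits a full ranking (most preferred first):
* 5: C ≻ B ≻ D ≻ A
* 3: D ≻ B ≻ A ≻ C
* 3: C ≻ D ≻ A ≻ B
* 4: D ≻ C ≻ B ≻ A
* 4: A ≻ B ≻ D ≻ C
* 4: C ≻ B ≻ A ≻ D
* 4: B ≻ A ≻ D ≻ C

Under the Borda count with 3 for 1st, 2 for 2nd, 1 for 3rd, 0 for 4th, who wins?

B

A: 5×0 + 3×1 + 3×1 + 4×0 + 4×3 + 4×1 + 4×2 = 30
B: 5×2 + 3×2 + 3×0 + 4×1 + 4×2 + 4×2 + 4×3 = 48
C: 5×3 + 3×0 + 3×3 + 4×2 + 4×0 + 4×3 + 4×0 = 44
D: 5×1 + 3×3 + 3×2 + 4×3 + 4×1 + 4×0 + 4×1 = 40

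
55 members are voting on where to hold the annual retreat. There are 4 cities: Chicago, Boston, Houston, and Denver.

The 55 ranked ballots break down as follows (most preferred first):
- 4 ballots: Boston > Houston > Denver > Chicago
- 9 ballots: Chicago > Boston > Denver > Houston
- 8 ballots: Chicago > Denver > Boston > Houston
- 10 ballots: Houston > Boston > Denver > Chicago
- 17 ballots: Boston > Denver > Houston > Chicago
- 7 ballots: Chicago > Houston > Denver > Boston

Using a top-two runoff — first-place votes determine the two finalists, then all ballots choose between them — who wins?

Boston

Round 1 first-place votes: Chicago 24, Boston 21, Houston 10, Denver 0. Chicago and Boston advance.
Runoff: Chicago is ranked above Boston on 24 ballots, Boston above Chicago on 31.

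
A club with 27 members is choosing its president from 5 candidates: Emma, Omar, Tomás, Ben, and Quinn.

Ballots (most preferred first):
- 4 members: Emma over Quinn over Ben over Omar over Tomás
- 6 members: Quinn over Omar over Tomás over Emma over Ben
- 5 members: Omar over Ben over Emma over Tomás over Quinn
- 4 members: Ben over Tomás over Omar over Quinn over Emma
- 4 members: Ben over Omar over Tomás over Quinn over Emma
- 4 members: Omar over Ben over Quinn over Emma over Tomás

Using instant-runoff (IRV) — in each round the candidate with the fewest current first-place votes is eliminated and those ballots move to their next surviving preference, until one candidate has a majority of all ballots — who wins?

Omar

Round 1: Emma 4, Omar 9, Tomás 0, Ben 8, Quinn 6. Tomás eliminated.
Round 2: Emma 4, Omar 9, Ben 8, Quinn 6. Emma eliminated.
Round 3: Omar 9, Ben 8, Quinn 10. Ben eliminated.
Round 4: Omar 17, Quinn 10. Omar has a majority (≥14).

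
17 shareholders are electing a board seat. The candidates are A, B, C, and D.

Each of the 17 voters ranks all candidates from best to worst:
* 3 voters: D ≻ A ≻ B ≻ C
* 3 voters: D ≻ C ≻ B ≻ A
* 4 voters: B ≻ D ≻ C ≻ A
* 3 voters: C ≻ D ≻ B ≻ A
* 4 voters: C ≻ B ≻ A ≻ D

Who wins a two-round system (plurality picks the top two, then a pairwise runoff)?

Round 1 first-place votes: A 0, B 4, C 7, D 6. C and D advance.
Runoff: C is ranked above D on 7 ballots, D above C on 10.

D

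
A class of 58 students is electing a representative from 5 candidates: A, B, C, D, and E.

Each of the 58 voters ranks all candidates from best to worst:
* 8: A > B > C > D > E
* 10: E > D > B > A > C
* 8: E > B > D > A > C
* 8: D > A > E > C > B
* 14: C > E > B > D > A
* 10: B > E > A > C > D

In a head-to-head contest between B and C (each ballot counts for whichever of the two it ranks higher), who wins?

B

B is ranked above C on 36 ballots; C above B on 22.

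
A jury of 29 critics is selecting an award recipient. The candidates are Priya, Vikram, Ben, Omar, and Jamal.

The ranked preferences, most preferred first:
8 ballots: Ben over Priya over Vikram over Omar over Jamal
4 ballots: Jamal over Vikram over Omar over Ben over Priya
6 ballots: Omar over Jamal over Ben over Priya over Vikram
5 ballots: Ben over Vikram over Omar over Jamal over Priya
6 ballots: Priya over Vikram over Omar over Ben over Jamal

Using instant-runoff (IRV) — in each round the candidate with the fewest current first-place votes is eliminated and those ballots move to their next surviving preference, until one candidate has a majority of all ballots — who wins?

Round 1: Priya 6, Vikram 0, Ben 13, Omar 6, Jamal 4. Vikram eliminated.
Round 2: Priya 6, Ben 13, Omar 6, Jamal 4. Jamal eliminated.
Round 3: Priya 6, Ben 13, Omar 10. Priya eliminated.
Round 4: Ben 13, Omar 16. Omar has a majority (≥15).

Omar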